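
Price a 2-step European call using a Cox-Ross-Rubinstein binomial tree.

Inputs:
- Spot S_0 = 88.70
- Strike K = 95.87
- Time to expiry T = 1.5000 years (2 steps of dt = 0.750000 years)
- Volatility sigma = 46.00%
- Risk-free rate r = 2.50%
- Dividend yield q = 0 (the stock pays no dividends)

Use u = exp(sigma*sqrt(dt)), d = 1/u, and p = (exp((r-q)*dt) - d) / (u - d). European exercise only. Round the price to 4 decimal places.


Answer: Price = V(0,0) = 17.5401

Derivation:
dt = T/N = 0.750000
u = exp(sigma*sqrt(dt)) = 1.489398; d = 1/u = 0.671412
p = (exp((r-q)*dt) - d) / (u - d) = 0.424842
Discount per step: exp(-r*dt) = 0.981425
Stock lattice S(k, i) with i counting down-moves:
  k=0: S(0,0) = 88.7000
  k=1: S(1,0) = 132.1096; S(1,1) = 59.5543
  k=2: S(2,0) = 196.7636; S(2,1) = 88.7000; S(2,2) = 39.9855
Terminal payoffs V(N, i) = max(S_T - K, 0):
  V(2,0) = 100.893650; V(2,1) = 0.000000; V(2,2) = 0.000000
Backward induction: V(k, i) = exp(-r*dt) * [p * V(k+1, i) + (1-p) * V(k+1, i+1)].
  V(1,0) = exp(-r*dt) * [p*100.893650 + (1-p)*0.000000] = 42.067655
  V(1,1) = exp(-r*dt) * [p*0.000000 + (1-p)*0.000000] = 0.000000
  V(0,0) = exp(-r*dt) * [p*42.067655 + (1-p)*0.000000] = 17.540129


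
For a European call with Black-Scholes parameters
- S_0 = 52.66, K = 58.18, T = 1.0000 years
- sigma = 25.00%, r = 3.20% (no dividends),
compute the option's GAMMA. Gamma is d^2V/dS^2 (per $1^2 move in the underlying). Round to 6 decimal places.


Answer: Gamma = 0.029983

Derivation:
d1 = -0.1457419960; d2 = -0.3957419960
phi(d1) = 0.3947277872; exp(-qT) = 1.0000000000; exp(-rT) = 0.9685065821
Gamma = exp(-qT) * phi(d1) / (S * sigma * sqrt(T)) = 1.0000000000 * 0.3947277872 / (52.6600 * 0.2500 * 1.0000000000) = 0.029983


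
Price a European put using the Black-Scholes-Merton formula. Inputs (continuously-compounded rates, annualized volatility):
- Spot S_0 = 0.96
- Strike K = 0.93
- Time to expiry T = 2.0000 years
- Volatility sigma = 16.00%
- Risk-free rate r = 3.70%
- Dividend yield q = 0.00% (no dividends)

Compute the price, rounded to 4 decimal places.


d1 = (ln(S/K) + (r - q + 0.5*sigma^2) * T) / (sigma * sqrt(T)) = 0.58048472
d2 = d1 - sigma * sqrt(T) = 0.35421055
exp(-rT) = 0.92867169; exp(-qT) = 1.00000000
P = K * exp(-rT) * N(-d2) - S_0 * exp(-qT) * N(-d1)
N(-d1) = 0.28079389; N(-d2) = 0.36159055
P = 0.9300 * 0.92867169 * 0.36159055 - 0.9600 * 1.00000000 * 0.28079389 = 0.0427

Answer: Price = 0.0427


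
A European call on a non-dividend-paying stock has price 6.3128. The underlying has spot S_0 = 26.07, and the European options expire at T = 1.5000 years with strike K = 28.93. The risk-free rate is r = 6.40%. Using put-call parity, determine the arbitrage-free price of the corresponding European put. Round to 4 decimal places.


Put-call parity: C - P = S_0 * exp(-qT) - K * exp(-rT).
S_0 * exp(-qT) = 26.0700 * 1.00000000 = 26.07000000
K * exp(-rT) = 28.9300 * 0.90846402 = 26.28186398
P = C - S*exp(-qT) + K*exp(-rT)
P = 6.3128 - 26.07000000 + 26.28186398 = 6.5247

Answer: Put price = 6.5247


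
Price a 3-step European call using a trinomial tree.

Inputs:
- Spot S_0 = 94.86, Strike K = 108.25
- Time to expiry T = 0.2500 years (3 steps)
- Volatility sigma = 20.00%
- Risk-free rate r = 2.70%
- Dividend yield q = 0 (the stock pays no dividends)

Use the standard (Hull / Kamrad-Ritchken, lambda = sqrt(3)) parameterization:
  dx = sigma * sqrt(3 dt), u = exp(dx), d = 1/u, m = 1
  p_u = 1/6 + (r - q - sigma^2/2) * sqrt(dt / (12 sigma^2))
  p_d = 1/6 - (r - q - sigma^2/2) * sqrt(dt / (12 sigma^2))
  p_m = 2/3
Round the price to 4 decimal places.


Answer: Price = V(0,0) = 0.5308

Derivation:
dt = T/N = 0.083333; dx = sigma*sqrt(3*dt) = 0.100000
u = exp(dx) = 1.105171; d = 1/u = 0.904837
p_u = 0.169583, p_m = 0.666667, p_d = 0.163750
Discount per step: exp(-r*dt) = 0.997753
Stock lattice S(k, j) with j the centered position index:
  k=0: S(0,+0) = 94.8600
  k=1: S(1,-1) = 85.8329; S(1,+0) = 94.8600; S(1,+1) = 104.8365
  k=2: S(2,-2) = 77.6648; S(2,-1) = 85.8329; S(2,+0) = 94.8600; S(2,+1) = 104.8365; S(2,+2) = 115.8623
  k=3: S(3,-3) = 70.2740; S(3,-2) = 77.6648; S(3,-1) = 85.8329; S(3,+0) = 94.8600; S(3,+1) = 104.8365; S(3,+2) = 115.8623; S(3,+3) = 128.0476
Terminal payoffs V(N, j) = max(S_T - K, 0):
  V(3,-3) = 0.000000; V(3,-2) = 0.000000; V(3,-1) = 0.000000; V(3,+0) = 0.000000; V(3,+1) = 0.000000; V(3,+2) = 7.612266; V(3,+3) = 19.797606
Backward induction: V(k, j) = exp(-r*dt) * [p_u * V(k+1, j+1) + p_m * V(k+1, j) + p_d * V(k+1, j-1)]
  V(2,-2) = exp(-r*dt) * [p_u*0.000000 + p_m*0.000000 + p_d*0.000000] = 0.000000
  V(2,-1) = exp(-r*dt) * [p_u*0.000000 + p_m*0.000000 + p_d*0.000000] = 0.000000
  V(2,+0) = exp(-r*dt) * [p_u*0.000000 + p_m*0.000000 + p_d*0.000000] = 0.000000
  V(2,+1) = exp(-r*dt) * [p_u*7.612266 + p_m*0.000000 + p_d*0.000000] = 1.288012
  V(2,+2) = exp(-r*dt) * [p_u*19.797606 + p_m*7.612266 + p_d*0.000000] = 8.413237
  V(1,-1) = exp(-r*dt) * [p_u*0.000000 + p_m*0.000000 + p_d*0.000000] = 0.000000
  V(1,+0) = exp(-r*dt) * [p_u*1.288012 + p_m*0.000000 + p_d*0.000000] = 0.217934
  V(1,+1) = exp(-r*dt) * [p_u*8.413237 + p_m*1.288012 + p_d*0.000000] = 2.280283
  V(0,+0) = exp(-r*dt) * [p_u*2.280283 + p_m*0.217934 + p_d*0.000000] = 0.530792


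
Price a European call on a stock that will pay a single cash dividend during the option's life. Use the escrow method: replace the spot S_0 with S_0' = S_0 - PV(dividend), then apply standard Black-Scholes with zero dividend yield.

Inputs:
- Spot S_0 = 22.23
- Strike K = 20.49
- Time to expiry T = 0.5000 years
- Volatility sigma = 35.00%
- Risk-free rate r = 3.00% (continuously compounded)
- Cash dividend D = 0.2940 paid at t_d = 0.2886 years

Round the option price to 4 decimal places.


Answer: Price = 3.0667

Derivation:
PV(D) = D * exp(-r * t_d) = 0.2940 * 0.99137937 = 0.29146554
S_0' = S_0 - PV(D) = 22.2300 - 0.29146554 = 21.93853446
d1 = (ln(S_0'/K) + (r + sigma^2/2)*T) / (sigma*sqrt(T)) = 0.46035760
d2 = d1 - sigma*sqrt(T) = 0.21287023
exp(-rT) = 0.98511194
N(d1) = 0.67737022; N(d2) = 0.58428591
C = S_0' * N(d1) - K * exp(-rT) * N(d2) = 21.93853446 * 0.67737022 - 20.4900 * 0.98511194 * 0.58428591 = 3.0667


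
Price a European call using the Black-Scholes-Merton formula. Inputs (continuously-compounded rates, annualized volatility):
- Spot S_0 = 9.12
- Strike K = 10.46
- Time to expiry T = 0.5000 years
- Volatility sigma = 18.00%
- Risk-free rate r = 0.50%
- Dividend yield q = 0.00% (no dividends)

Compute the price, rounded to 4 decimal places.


d1 = (ln(S/K) + (r - q + 0.5*sigma^2) * T) / (sigma * sqrt(T)) = -0.99378873
d2 = d1 - sigma * sqrt(T) = -1.12106795
exp(-rT) = 0.99750312; exp(-qT) = 1.00000000
C = S_0 * exp(-qT) * N(d1) - K * exp(-rT) * N(d2)
N(d1) = 0.16016287; N(d2) = 0.13112947
C = 9.1200 * 1.00000000 * 0.16016287 - 10.4600 * 0.99750312 * 0.13112947 = 0.0925

Answer: Price = 0.0925


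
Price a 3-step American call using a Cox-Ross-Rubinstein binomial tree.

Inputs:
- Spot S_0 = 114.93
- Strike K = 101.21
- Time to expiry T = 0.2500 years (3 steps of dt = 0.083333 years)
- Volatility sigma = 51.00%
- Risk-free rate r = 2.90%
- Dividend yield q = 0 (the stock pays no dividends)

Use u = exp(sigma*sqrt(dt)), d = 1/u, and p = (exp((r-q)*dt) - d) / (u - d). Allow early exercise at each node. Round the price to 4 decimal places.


Answer: Price = V(0,0) = 19.2452

Derivation:
dt = T/N = 0.083333
u = exp(sigma*sqrt(dt)) = 1.158614; d = 1/u = 0.863100
p = (exp((r-q)*dt) - d) / (u - d) = 0.471448
Discount per step: exp(-r*dt) = 0.997586
Stock lattice S(k, i) with i counting down-moves:
  k=0: S(0,0) = 114.9300
  k=1: S(1,0) = 133.1595; S(1,1) = 99.1961
  k=2: S(2,0) = 154.2804; S(2,1) = 114.9300; S(2,2) = 85.6162
  k=3: S(3,0) = 178.7514; S(3,1) = 133.1595; S(3,2) = 99.1961; S(3,3) = 73.8954
Terminal payoffs V(N, i) = max(S_T - K, 0):
  V(3,0) = 77.541434; V(3,1) = 31.949488; V(3,2) = 0.000000; V(3,3) = 0.000000
Backward induction: V(k, i) = exp(-r*dt) * [p * V(k+1, i) + (1-p) * V(k+1, i+1)]; then take max(V_cont, immediate exercise) for American.
  V(2,0) = exp(-r*dt) * [p*77.541434 + (1-p)*31.949488] = 53.314720; exercise = 53.070424; V(2,0) = max -> 53.314720
  V(2,1) = exp(-r*dt) * [p*31.949488 + (1-p)*0.000000] = 15.026165; exercise = 13.720000; V(2,1) = max -> 15.026165
  V(2,2) = exp(-r*dt) * [p*0.000000 + (1-p)*0.000000] = 0.000000; exercise = 0.000000; V(2,2) = max -> 0.000000
  V(1,0) = exp(-r*dt) * [p*53.314720 + (1-p)*15.026165] = 32.997388; exercise = 31.949488; V(1,0) = max -> 32.997388
  V(1,1) = exp(-r*dt) * [p*15.026165 + (1-p)*0.000000] = 7.066956; exercise = 0.000000; V(1,1) = max -> 7.066956
  V(0,0) = exp(-r*dt) * [p*32.997388 + (1-p)*7.066956] = 19.245241; exercise = 13.720000; V(0,0) = max -> 19.245241


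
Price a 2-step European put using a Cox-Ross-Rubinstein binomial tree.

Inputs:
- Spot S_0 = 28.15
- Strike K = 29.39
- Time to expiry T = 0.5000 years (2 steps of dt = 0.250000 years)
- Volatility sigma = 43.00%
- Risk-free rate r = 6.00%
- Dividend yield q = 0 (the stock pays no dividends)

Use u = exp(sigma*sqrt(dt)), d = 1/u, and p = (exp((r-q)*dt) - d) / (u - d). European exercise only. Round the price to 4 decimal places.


dt = T/N = 0.250000
u = exp(sigma*sqrt(dt)) = 1.239862; d = 1/u = 0.806541
p = (exp((r-q)*dt) - d) / (u - d) = 0.481333
Discount per step: exp(-r*dt) = 0.985112
Stock lattice S(k, i) with i counting down-moves:
  k=0: S(0,0) = 28.1500
  k=1: S(1,0) = 34.9021; S(1,1) = 22.7041
  k=2: S(2,0) = 43.2738; S(2,1) = 28.1500; S(2,2) = 18.3118
Terminal payoffs V(N, i) = max(K - S_T, 0):
  V(2,0) = 0.000000; V(2,1) = 1.240000; V(2,2) = 11.078169
Backward induction: V(k, i) = exp(-r*dt) * [p * V(k+1, i) + (1-p) * V(k+1, i+1)].
  V(1,0) = exp(-r*dt) * [p*0.000000 + (1-p)*1.240000] = 0.633571
  V(1,1) = exp(-r*dt) * [p*1.240000 + (1-p)*11.078169] = 6.248298
  V(0,0) = exp(-r*dt) * [p*0.633571 + (1-p)*6.248298] = 3.492953

Answer: Price = V(0,0) = 3.4930


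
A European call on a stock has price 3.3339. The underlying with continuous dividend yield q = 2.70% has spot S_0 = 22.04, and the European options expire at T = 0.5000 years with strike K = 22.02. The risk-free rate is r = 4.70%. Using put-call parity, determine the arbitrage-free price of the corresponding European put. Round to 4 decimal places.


Answer: Put price = 3.0980

Derivation:
Put-call parity: C - P = S_0 * exp(-qT) - K * exp(-rT).
S_0 * exp(-qT) = 22.0400 * 0.98659072 = 21.74445939
K * exp(-rT) = 22.0200 * 0.97677397 = 21.50856292
P = C - S*exp(-qT) + K*exp(-rT)
P = 3.3339 - 21.74445939 + 21.50856292 = 3.0980


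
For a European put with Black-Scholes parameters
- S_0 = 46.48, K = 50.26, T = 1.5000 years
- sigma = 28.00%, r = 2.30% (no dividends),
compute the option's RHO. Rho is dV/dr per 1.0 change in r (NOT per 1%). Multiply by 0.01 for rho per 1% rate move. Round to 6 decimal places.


Answer: Rho = -44.972901

Derivation:
d1 = 0.0440691795; d2 = -0.2988593845
phi(d1) = 0.3985550770; exp(-qT) = 1.0000000000; exp(-rT) = 0.9660883397
N(-d2) = 0.6174763310
Rho = -K*T*exp(-rT)*N(-d2) = -50.2600 * 1.5000 * 0.9660883397 * 0.6174763310 = -44.972901


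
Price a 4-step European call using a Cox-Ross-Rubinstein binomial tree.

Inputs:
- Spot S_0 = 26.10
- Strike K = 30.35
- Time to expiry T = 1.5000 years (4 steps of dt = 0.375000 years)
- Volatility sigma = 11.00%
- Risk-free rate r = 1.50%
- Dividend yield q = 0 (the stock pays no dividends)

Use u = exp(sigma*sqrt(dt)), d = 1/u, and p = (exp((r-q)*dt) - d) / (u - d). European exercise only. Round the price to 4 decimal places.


Answer: Price = V(0,0) = 0.2838

Derivation:
dt = T/N = 0.375000
u = exp(sigma*sqrt(dt)) = 1.069682; d = 1/u = 0.934858
p = (exp((r-q)*dt) - d) / (u - d) = 0.525005
Discount per step: exp(-r*dt) = 0.994391
Stock lattice S(k, i) with i counting down-moves:
  k=0: S(0,0) = 26.1000
  k=1: S(1,0) = 27.9187; S(1,1) = 24.3998
  k=2: S(2,0) = 29.8641; S(2,1) = 26.1000; S(2,2) = 22.8103
  k=3: S(3,0) = 31.9451; S(3,1) = 27.9187; S(3,2) = 24.3998; S(3,3) = 21.3244
  k=4: S(4,0) = 34.1711; S(4,1) = 29.8641; S(4,2) = 26.1000; S(4,3) = 22.8103; S(4,4) = 19.9353
Terminal payoffs V(N, i) = max(S_T - K, 0):
  V(4,0) = 3.821063; V(4,1) = 0.000000; V(4,2) = 0.000000; V(4,3) = 0.000000; V(4,4) = 0.000000
Backward induction: V(k, i) = exp(-r*dt) * [p * V(k+1, i) + (1-p) * V(k+1, i+1)].
  V(3,0) = exp(-r*dt) * [p*3.821063 + (1-p)*0.000000] = 1.994824
  V(3,1) = exp(-r*dt) * [p*0.000000 + (1-p)*0.000000] = 0.000000
  V(3,2) = exp(-r*dt) * [p*0.000000 + (1-p)*0.000000] = 0.000000
  V(3,3) = exp(-r*dt) * [p*0.000000 + (1-p)*0.000000] = 0.000000
  V(2,0) = exp(-r*dt) * [p*1.994824 + (1-p)*0.000000] = 1.041418
  V(2,1) = exp(-r*dt) * [p*0.000000 + (1-p)*0.000000] = 0.000000
  V(2,2) = exp(-r*dt) * [p*0.000000 + (1-p)*0.000000] = 0.000000
  V(1,0) = exp(-r*dt) * [p*1.041418 + (1-p)*0.000000] = 0.543682
  V(1,1) = exp(-r*dt) * [p*0.000000 + (1-p)*0.000000] = 0.000000
  V(0,0) = exp(-r*dt) * [p*0.543682 + (1-p)*0.000000] = 0.283835


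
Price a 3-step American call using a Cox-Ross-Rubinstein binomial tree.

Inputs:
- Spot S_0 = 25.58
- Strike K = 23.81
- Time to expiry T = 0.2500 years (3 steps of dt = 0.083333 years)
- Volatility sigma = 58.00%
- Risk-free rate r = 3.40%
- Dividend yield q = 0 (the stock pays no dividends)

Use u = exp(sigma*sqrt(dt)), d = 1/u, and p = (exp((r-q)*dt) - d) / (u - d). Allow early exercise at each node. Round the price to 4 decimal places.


Answer: Price = V(0,0) = 4.0828

Derivation:
dt = T/N = 0.083333
u = exp(sigma*sqrt(dt)) = 1.182264; d = 1/u = 0.845834
p = (exp((r-q)*dt) - d) / (u - d) = 0.466673
Discount per step: exp(-r*dt) = 0.997171
Stock lattice S(k, i) with i counting down-moves:
  k=0: S(0,0) = 25.5800
  k=1: S(1,0) = 30.2423; S(1,1) = 21.6364
  k=2: S(2,0) = 35.7544; S(2,1) = 25.5800; S(2,2) = 18.3009
  k=3: S(3,0) = 42.2712; S(3,1) = 30.2423; S(3,2) = 21.6364; S(3,3) = 15.4795
Terminal payoffs V(N, i) = max(S_T - K, 0):
  V(3,0) = 18.461180; V(3,1) = 6.432323; V(3,2) = 0.000000; V(3,3) = 0.000000
Backward induction: V(k, i) = exp(-r*dt) * [p * V(k+1, i) + (1-p) * V(k+1, i+1)]; then take max(V_cont, immediate exercise) for American.
  V(2,0) = exp(-r*dt) * [p*18.461180 + (1-p)*6.432323] = 12.011788; exercise = 11.944422; V(2,0) = max -> 12.011788
  V(2,1) = exp(-r*dt) * [p*6.432323 + (1-p)*0.000000] = 2.993301; exercise = 1.770000; V(2,1) = max -> 2.993301
  V(2,2) = exp(-r*dt) * [p*0.000000 + (1-p)*0.000000] = 0.000000; exercise = 0.000000; V(2,2) = max -> 0.000000
  V(1,0) = exp(-r*dt) * [p*12.011788 + (1-p)*2.993301] = 7.181611; exercise = 6.432323; V(1,0) = max -> 7.181611
  V(1,1) = exp(-r*dt) * [p*2.993301 + (1-p)*0.000000] = 1.392941; exercise = 0.000000; V(1,1) = max -> 1.392941
  V(0,0) = exp(-r*dt) * [p*7.181611 + (1-p)*1.392941] = 4.082775; exercise = 1.770000; V(0,0) = max -> 4.082775


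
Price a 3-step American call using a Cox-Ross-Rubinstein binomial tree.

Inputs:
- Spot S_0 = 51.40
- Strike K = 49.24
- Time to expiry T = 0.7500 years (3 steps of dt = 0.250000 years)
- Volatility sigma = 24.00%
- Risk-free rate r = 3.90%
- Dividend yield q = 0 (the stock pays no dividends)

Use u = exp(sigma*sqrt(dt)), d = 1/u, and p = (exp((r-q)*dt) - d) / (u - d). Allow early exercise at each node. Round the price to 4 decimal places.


dt = T/N = 0.250000
u = exp(sigma*sqrt(dt)) = 1.127497; d = 1/u = 0.886920
p = (exp((r-q)*dt) - d) / (u - d) = 0.510762
Discount per step: exp(-r*dt) = 0.990297
Stock lattice S(k, i) with i counting down-moves:
  k=0: S(0,0) = 51.4000
  k=1: S(1,0) = 57.9533; S(1,1) = 45.5877
  k=2: S(2,0) = 65.3422; S(2,1) = 51.4000; S(2,2) = 40.4327
  k=3: S(3,0) = 73.6731; S(3,1) = 57.9533; S(3,2) = 45.5877; S(3,3) = 35.8606
Terminal payoffs V(N, i) = max(S_T - K, 0):
  V(3,0) = 24.433132; V(3,1) = 8.713338; V(3,2) = 0.000000; V(3,3) = 0.000000
Backward induction: V(k, i) = exp(-r*dt) * [p * V(k+1, i) + (1-p) * V(k+1, i+1)]; then take max(V_cont, immediate exercise) for American.
  V(2,0) = exp(-r*dt) * [p*24.433132 + (1-p)*8.713338] = 16.579963; exercise = 16.102206; V(2,0) = max -> 16.579963
  V(2,1) = exp(-r*dt) * [p*8.713338 + (1-p)*0.000000] = 4.407260; exercise = 2.160000; V(2,1) = max -> 4.407260
  V(2,2) = exp(-r*dt) * [p*0.000000 + (1-p)*0.000000] = 0.000000; exercise = 0.000000; V(2,2) = max -> 0.000000
  V(1,0) = exp(-r*dt) * [p*16.579963 + (1-p)*4.407260] = 10.521525; exercise = 8.713338; V(1,0) = max -> 10.521525
  V(1,1) = exp(-r*dt) * [p*4.407260 + (1-p)*0.000000] = 2.229219; exercise = 0.000000; V(1,1) = max -> 2.229219
  V(0,0) = exp(-r*dt) * [p*10.521525 + (1-p)*2.229219] = 6.401889; exercise = 2.160000; V(0,0) = max -> 6.401889

Answer: Price = V(0,0) = 6.4019


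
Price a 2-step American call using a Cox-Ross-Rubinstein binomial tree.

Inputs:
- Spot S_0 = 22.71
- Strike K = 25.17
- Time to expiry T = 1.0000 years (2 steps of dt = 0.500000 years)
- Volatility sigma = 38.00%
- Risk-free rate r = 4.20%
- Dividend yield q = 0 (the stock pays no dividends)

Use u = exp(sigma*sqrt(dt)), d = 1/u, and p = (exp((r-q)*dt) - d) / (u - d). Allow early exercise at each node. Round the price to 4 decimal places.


dt = T/N = 0.500000
u = exp(sigma*sqrt(dt)) = 1.308263; d = 1/u = 0.764372
p = (exp((r-q)*dt) - d) / (u - d) = 0.472245
Discount per step: exp(-r*dt) = 0.979219
Stock lattice S(k, i) with i counting down-moves:
  k=0: S(0,0) = 22.7100
  k=1: S(1,0) = 29.7107; S(1,1) = 17.3589
  k=2: S(2,0) = 38.8694; S(2,1) = 22.7100; S(2,2) = 13.2687
Terminal payoffs V(N, i) = max(S_T - K, 0):
  V(2,0) = 13.699369; V(2,1) = 0.000000; V(2,2) = 0.000000
Backward induction: V(k, i) = exp(-r*dt) * [p * V(k+1, i) + (1-p) * V(k+1, i+1)]; then take max(V_cont, immediate exercise) for American.
  V(1,0) = exp(-r*dt) * [p*13.699369 + (1-p)*0.000000] = 6.335017; exercise = 4.540661; V(1,0) = max -> 6.335017
  V(1,1) = exp(-r*dt) * [p*0.000000 + (1-p)*0.000000] = 0.000000; exercise = 0.000000; V(1,1) = max -> 0.000000
  V(0,0) = exp(-r*dt) * [p*6.335017 + (1-p)*0.000000] = 2.929510; exercise = 0.000000; V(0,0) = max -> 2.929510

Answer: Price = V(0,0) = 2.9295


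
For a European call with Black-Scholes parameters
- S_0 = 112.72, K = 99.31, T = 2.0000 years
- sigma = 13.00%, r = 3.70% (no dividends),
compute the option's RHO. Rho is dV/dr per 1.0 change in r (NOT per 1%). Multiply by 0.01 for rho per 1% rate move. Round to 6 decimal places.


Answer: Rho = 155.167204

Derivation:
d1 = 1.1833736402; d2 = 0.9995258771
phi(d1) = 0.1980719126; exp(-qT) = 1.0000000000; exp(-rT) = 0.9286716938
N(d2) = 0.8412299950
Rho = K*T*exp(-rT)*N(d2) = 99.3100 * 2.0000 * 0.9286716938 * 0.8412299950 = 155.167204


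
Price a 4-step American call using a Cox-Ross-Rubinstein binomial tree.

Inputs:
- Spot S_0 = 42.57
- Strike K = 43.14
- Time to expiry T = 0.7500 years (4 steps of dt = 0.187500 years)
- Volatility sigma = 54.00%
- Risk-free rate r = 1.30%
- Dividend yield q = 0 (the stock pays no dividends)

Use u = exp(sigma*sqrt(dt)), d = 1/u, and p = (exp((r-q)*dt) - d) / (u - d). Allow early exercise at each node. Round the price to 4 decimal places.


dt = T/N = 0.187500
u = exp(sigma*sqrt(dt)) = 1.263426; d = 1/u = 0.791499
p = (exp((r-q)*dt) - d) / (u - d) = 0.446979
Discount per step: exp(-r*dt) = 0.997565
Stock lattice S(k, i) with i counting down-moves:
  k=0: S(0,0) = 42.5700
  k=1: S(1,0) = 53.7840; S(1,1) = 33.6941
  k=2: S(2,0) = 67.9521; S(2,1) = 42.5700; S(2,2) = 26.6688
  k=3: S(3,0) = 85.8525; S(3,1) = 53.7840; S(3,2) = 33.6941; S(3,3) = 21.1084
  k=4: S(4,0) = 108.4682; S(4,1) = 67.9521; S(4,2) = 42.5700; S(4,3) = 26.6688; S(4,4) = 16.7072
Terminal payoffs V(N, i) = max(S_T - K, 0):
  V(4,0) = 65.328219; V(4,1) = 24.812131; V(4,2) = 0.000000; V(4,3) = 0.000000; V(4,4) = 0.000000
Backward induction: V(k, i) = exp(-r*dt) * [p * V(k+1, i) + (1-p) * V(k+1, i+1)]; then take max(V_cont, immediate exercise) for American.
  V(3,0) = exp(-r*dt) * [p*65.328219 + (1-p)*24.812131] = 42.817496; exercise = 42.712470; V(3,0) = max -> 42.817496
  V(3,1) = exp(-r*dt) * [p*24.812131 + (1-p)*0.000000] = 11.063513; exercise = 10.644033; V(3,1) = max -> 11.063513
  V(3,2) = exp(-r*dt) * [p*0.000000 + (1-p)*0.000000] = 0.000000; exercise = 0.000000; V(3,2) = max -> 0.000000
  V(3,3) = exp(-r*dt) * [p*0.000000 + (1-p)*0.000000] = 0.000000; exercise = 0.000000; V(3,3) = max -> 0.000000
  V(2,0) = exp(-r*dt) * [p*42.817496 + (1-p)*11.063513] = 25.195403; exercise = 24.812131; V(2,0) = max -> 25.195403
  V(2,1) = exp(-r*dt) * [p*11.063513 + (1-p)*0.000000] = 4.933124; exercise = 0.000000; V(2,1) = max -> 4.933124
  V(2,2) = exp(-r*dt) * [p*0.000000 + (1-p)*0.000000] = 0.000000; exercise = 0.000000; V(2,2) = max -> 0.000000
  V(1,0) = exp(-r*dt) * [p*25.195403 + (1-p)*4.933124] = 13.955888; exercise = 10.644033; V(1,0) = max -> 13.955888
  V(1,1) = exp(-r*dt) * [p*4.933124 + (1-p)*0.000000] = 2.199637; exercise = 0.000000; V(1,1) = max -> 2.199637
  V(0,0) = exp(-r*dt) * [p*13.955888 + (1-p)*2.199637] = 7.436292; exercise = 0.000000; V(0,0) = max -> 7.436292

Answer: Price = V(0,0) = 7.4363


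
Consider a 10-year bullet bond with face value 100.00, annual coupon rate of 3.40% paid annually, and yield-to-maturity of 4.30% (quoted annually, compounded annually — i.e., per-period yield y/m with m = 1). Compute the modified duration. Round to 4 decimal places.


Answer: Modified duration = 8.2275

Derivation:
Coupon per period c = face * coupon_rate / m = 3.400000
Periods per year m = 1; per-period yield y/m = 0.043000
Number of cashflows N = 10
Cashflows (t years, CF_t, discount factor 1/(1+y/m)^(m*t), PV):
  t = 1.0000: CF_t = 3.400000, DF = 0.958773, PV = 3.259827
  t = 2.0000: CF_t = 3.400000, DF = 0.919245, PV = 3.125434
  t = 3.0000: CF_t = 3.400000, DF = 0.881347, PV = 2.996581
  t = 4.0000: CF_t = 3.400000, DF = 0.845012, PV = 2.873040
  t = 5.0000: CF_t = 3.400000, DF = 0.810174, PV = 2.754593
  t = 6.0000: CF_t = 3.400000, DF = 0.776773, PV = 2.641028
  t = 7.0000: CF_t = 3.400000, DF = 0.744749, PV = 2.532146
  t = 8.0000: CF_t = 3.400000, DF = 0.714045, PV = 2.427753
  t = 9.0000: CF_t = 3.400000, DF = 0.684607, PV = 2.327663
  t = 10.0000: CF_t = 103.400000, DF = 0.656382, PV = 67.869938
Price P = sum_t PV_t = 92.808003
First compute Macaulay numerator sum_t t * PV_t:
  t * PV_t at t = 1.0000: 3.259827
  t * PV_t at t = 2.0000: 6.250868
  t * PV_t at t = 3.0000: 8.989742
  t * PV_t at t = 4.0000: 11.492160
  t * PV_t at t = 5.0000: 13.772963
  t * PV_t at t = 6.0000: 15.846170
  t * PV_t at t = 7.0000: 17.725023
  t * PV_t at t = 8.0000: 19.422022
  t * PV_t at t = 9.0000: 20.948969
  t * PV_t at t = 10.0000: 678.699383
Macaulay duration D = 796.407127 / 92.808003 = 8.581233
Modified duration = D / (1 + y/m) = 8.581233 / (1 + 0.043000) = 8.227453


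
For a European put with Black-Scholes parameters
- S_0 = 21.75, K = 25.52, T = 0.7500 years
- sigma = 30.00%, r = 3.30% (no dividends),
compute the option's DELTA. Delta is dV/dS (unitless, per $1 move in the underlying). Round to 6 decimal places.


Answer: Delta = -0.651765

Derivation:
d1 = -0.3900913318; d2 = -0.6498989529
phi(d1) = 0.3697145133; exp(-qT) = 1.0000000000; exp(-rT) = 0.9755537700
N(-d1) = 0.6517654938
Delta = -exp(-qT) * N(-d1) = -1.0000000000 * 0.6517654938 = -0.651765


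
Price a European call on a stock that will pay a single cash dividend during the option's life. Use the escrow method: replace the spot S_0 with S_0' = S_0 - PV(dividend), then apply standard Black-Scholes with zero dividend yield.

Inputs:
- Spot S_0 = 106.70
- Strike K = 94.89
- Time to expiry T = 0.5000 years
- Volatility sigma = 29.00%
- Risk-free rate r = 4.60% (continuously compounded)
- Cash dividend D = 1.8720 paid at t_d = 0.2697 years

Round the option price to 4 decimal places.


Answer: Price = 15.5254

Derivation:
PV(D) = D * exp(-r * t_d) = 1.8720 * 0.98767044 = 1.84891906
S_0' = S_0 - PV(D) = 106.7000 - 1.84891906 = 104.85108094
d1 = (ln(S_0'/K) + (r + sigma^2/2)*T) / (sigma*sqrt(T)) = 0.70148768
d2 = d1 - sigma*sqrt(T) = 0.49642671
exp(-rT) = 0.97726248
N(d1) = 0.75850064; N(d2) = 0.69020331
C = S_0' * N(d1) - K * exp(-rT) * N(d2) = 104.85108094 * 0.75850064 - 94.8900 * 0.97726248 * 0.69020331 = 15.5254


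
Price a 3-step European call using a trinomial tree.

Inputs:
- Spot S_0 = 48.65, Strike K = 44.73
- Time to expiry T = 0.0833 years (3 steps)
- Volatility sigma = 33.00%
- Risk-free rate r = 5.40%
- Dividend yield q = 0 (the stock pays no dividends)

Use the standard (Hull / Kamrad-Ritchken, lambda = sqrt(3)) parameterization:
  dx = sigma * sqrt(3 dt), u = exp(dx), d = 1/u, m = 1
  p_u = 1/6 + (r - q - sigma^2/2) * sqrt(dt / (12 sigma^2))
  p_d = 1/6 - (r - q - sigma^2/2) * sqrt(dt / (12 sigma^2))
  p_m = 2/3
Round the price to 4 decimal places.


dt = T/N = 0.027767; dx = sigma*sqrt(3*dt) = 0.095244
u = exp(dx) = 1.099927; d = 1/u = 0.909151
p_u = 0.166601, p_m = 0.666667, p_d = 0.166732
Discount per step: exp(-r*dt) = 0.998502
Stock lattice S(k, j) with j the centered position index:
  k=0: S(0,+0) = 48.6500
  k=1: S(1,-1) = 44.2302; S(1,+0) = 48.6500; S(1,+1) = 53.5114
  k=2: S(2,-2) = 40.2120; S(2,-1) = 44.2302; S(2,+0) = 48.6500; S(2,+1) = 53.5114; S(2,+2) = 58.8587
  k=3: S(3,-3) = 36.5588; S(3,-2) = 40.2120; S(3,-1) = 44.2302; S(3,+0) = 48.6500; S(3,+1) = 53.5114; S(3,+2) = 58.8587; S(3,+3) = 64.7402
Terminal payoffs V(N, j) = max(S_T - K, 0):
  V(3,-3) = 0.000000; V(3,-2) = 0.000000; V(3,-1) = 0.000000; V(3,+0) = 3.920000; V(3,+1) = 8.781445; V(3,+2) = 14.128678; V(3,+3) = 20.010245
Backward induction: V(k, j) = exp(-r*dt) * [p_u * V(k+1, j+1) + p_m * V(k+1, j) + p_d * V(k+1, j-1)]
  V(2,-2) = exp(-r*dt) * [p_u*0.000000 + p_m*0.000000 + p_d*0.000000] = 0.000000
  V(2,-1) = exp(-r*dt) * [p_u*3.920000 + p_m*0.000000 + p_d*0.000000] = 0.652098
  V(2,+0) = exp(-r*dt) * [p_u*8.781445 + p_m*3.920000 + p_d*0.000000] = 4.070224
  V(2,+1) = exp(-r*dt) * [p_u*14.128678 + p_m*8.781445 + p_d*3.920000] = 8.848462
  V(2,+2) = exp(-r*dt) * [p_u*20.010245 + p_m*14.128678 + p_d*8.781445] = 14.195696
  V(1,-1) = exp(-r*dt) * [p_u*4.070224 + p_m*0.652098 + p_d*0.000000] = 1.111168
  V(1,+0) = exp(-r*dt) * [p_u*8.848462 + p_m*4.070224 + p_d*0.652098] = 4.289935
  V(1,+1) = exp(-r*dt) * [p_u*14.195696 + p_m*8.848462 + p_d*4.070224] = 8.929232
  V(0,+0) = exp(-r*dt) * [p_u*8.929232 + p_m*4.289935 + p_d*1.111168] = 4.526052

Answer: Price = V(0,0) = 4.5261


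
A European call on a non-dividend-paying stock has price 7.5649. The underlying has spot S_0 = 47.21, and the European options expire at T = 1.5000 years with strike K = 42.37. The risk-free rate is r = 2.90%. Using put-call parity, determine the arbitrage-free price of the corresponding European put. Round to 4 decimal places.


Put-call parity: C - P = S_0 * exp(-qT) - K * exp(-rT).
S_0 * exp(-qT) = 47.2100 * 1.00000000 = 47.21000000
K * exp(-rT) = 42.3700 * 0.95743255 = 40.56641732
P = C - S*exp(-qT) + K*exp(-rT)
P = 7.5649 - 47.21000000 + 40.56641732 = 0.9213

Answer: Put price = 0.9213


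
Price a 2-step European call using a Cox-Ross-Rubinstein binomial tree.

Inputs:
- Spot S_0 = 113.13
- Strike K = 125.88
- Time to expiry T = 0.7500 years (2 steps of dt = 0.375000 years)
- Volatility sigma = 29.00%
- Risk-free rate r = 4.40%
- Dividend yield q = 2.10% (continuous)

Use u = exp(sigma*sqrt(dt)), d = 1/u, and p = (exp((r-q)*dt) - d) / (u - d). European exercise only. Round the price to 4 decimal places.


dt = T/N = 0.375000
u = exp(sigma*sqrt(dt)) = 1.194333; d = 1/u = 0.837287
p = (exp((r-q)*dt) - d) / (u - d) = 0.479980
Discount per step: exp(-r*dt) = 0.983635
Stock lattice S(k, i) with i counting down-moves:
  k=0: S(0,0) = 113.1300
  k=1: S(1,0) = 135.1149; S(1,1) = 94.7223
  k=2: S(2,0) = 161.3722; S(2,1) = 113.1300; S(2,2) = 79.3098
Terminal payoffs V(N, i) = max(S_T - K, 0):
  V(2,0) = 35.492218; V(2,1) = 0.000000; V(2,2) = 0.000000
Backward induction: V(k, i) = exp(-r*dt) * [p * V(k+1, i) + (1-p) * V(k+1, i+1)].
  V(1,0) = exp(-r*dt) * [p*35.492218 + (1-p)*0.000000] = 16.756787
  V(1,1) = exp(-r*dt) * [p*0.000000 + (1-p)*0.000000] = 0.000000
  V(0,0) = exp(-r*dt) * [p*16.756787 + (1-p)*0.000000] = 7.911309

Answer: Price = V(0,0) = 7.9113


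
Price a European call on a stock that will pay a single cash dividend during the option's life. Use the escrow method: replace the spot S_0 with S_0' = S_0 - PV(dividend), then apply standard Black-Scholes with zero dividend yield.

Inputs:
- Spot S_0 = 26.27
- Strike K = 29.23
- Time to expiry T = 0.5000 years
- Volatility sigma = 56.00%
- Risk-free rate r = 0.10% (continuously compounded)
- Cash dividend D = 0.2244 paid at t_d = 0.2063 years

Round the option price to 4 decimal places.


Answer: Price = 2.9302

Derivation:
PV(D) = D * exp(-r * t_d) = 0.2244 * 0.99979372 = 0.22435371
S_0' = S_0 - PV(D) = 26.2700 - 0.22435371 = 26.04564629
d1 = (ln(S_0'/K) + (r + sigma^2/2)*T) / (sigma*sqrt(T)) = -0.09203741
d2 = d1 - sigma*sqrt(T) = -0.48801720
exp(-rT) = 0.99950012
N(d1) = 0.46333416; N(d2) = 0.31276883
C = S_0' * N(d1) - K * exp(-rT) * N(d2) = 26.04564629 * 0.46333416 - 29.2300 * 0.99950012 * 0.31276883 = 2.9302


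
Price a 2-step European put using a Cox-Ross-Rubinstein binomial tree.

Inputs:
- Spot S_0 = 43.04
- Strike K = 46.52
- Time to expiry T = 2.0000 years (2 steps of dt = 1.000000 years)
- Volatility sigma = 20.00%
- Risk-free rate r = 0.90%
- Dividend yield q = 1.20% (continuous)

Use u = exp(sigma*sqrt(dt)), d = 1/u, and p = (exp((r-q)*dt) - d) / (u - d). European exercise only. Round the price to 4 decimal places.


Answer: Price = V(0,0) = 7.0759

Derivation:
dt = T/N = 1.000000
u = exp(sigma*sqrt(dt)) = 1.221403; d = 1/u = 0.818731
p = (exp((r-q)*dt) - d) / (u - d) = 0.442727
Discount per step: exp(-r*dt) = 0.991040
Stock lattice S(k, i) with i counting down-moves:
  k=0: S(0,0) = 43.0400
  k=1: S(1,0) = 52.5692; S(1,1) = 35.2382
  k=2: S(2,0) = 64.2081; S(2,1) = 43.0400; S(2,2) = 28.8506
Terminal payoffs V(N, i) = max(K - S_T, 0):
  V(2,0) = 0.000000; V(2,1) = 3.480000; V(2,2) = 17.669425
Backward induction: V(k, i) = exp(-r*dt) * [p * V(k+1, i) + (1-p) * V(k+1, i+1)].
  V(1,0) = exp(-r*dt) * [p*0.000000 + (1-p)*3.480000] = 1.921935
  V(1,1) = exp(-r*dt) * [p*3.480000 + (1-p)*17.669425] = 11.285358
  V(0,0) = exp(-r*dt) * [p*1.921935 + (1-p)*11.285358] = 7.075947


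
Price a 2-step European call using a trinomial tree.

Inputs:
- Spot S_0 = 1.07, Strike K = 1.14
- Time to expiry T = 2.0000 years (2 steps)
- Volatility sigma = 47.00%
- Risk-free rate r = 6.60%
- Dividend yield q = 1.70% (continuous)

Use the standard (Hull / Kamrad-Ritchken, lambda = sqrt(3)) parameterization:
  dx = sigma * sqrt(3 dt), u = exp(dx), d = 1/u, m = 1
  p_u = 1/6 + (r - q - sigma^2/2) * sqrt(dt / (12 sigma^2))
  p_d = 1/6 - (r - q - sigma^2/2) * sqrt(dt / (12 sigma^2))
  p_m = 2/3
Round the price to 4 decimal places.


dt = T/N = 1.000000; dx = sigma*sqrt(3*dt) = 0.814064
u = exp(dx) = 2.257062; d = 1/u = 0.443054
p_u = 0.128924, p_m = 0.666667, p_d = 0.204409
Discount per step: exp(-r*dt) = 0.936131
Stock lattice S(k, j) with j the centered position index:
  k=0: S(0,+0) = 1.0700
  k=1: S(1,-1) = 0.4741; S(1,+0) = 1.0700; S(1,+1) = 2.4151
  k=2: S(2,-2) = 0.2100; S(2,-1) = 0.4741; S(2,+0) = 1.0700; S(2,+1) = 2.4151; S(2,+2) = 5.4509
Terminal payoffs V(N, j) = max(S_T - K, 0):
  V(2,-2) = 0.000000; V(2,-1) = 0.000000; V(2,+0) = 0.000000; V(2,+1) = 1.275056; V(2,+2) = 4.310931
Backward induction: V(k, j) = exp(-r*dt) * [p_u * V(k+1, j+1) + p_m * V(k+1, j) + p_d * V(k+1, j-1)]
  V(1,-1) = exp(-r*dt) * [p_u*0.000000 + p_m*0.000000 + p_d*0.000000] = 0.000000
  V(1,+0) = exp(-r*dt) * [p_u*1.275056 + p_m*0.000000 + p_d*0.000000] = 0.153886
  V(1,+1) = exp(-r*dt) * [p_u*4.310931 + p_m*1.275056 + p_d*0.000000] = 1.316031
  V(0,+0) = exp(-r*dt) * [p_u*1.316031 + p_m*0.153886 + p_d*0.000000] = 0.254870

Answer: Price = V(0,0) = 0.2549


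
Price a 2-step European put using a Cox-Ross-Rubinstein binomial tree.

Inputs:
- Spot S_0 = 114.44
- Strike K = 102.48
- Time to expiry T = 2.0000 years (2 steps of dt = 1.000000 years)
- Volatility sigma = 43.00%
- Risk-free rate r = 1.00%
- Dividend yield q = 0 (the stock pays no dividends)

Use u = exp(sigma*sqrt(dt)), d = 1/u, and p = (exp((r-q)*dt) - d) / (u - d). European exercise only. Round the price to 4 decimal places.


dt = T/N = 1.000000
u = exp(sigma*sqrt(dt)) = 1.537258; d = 1/u = 0.650509
p = (exp((r-q)*dt) - d) / (u - d) = 0.405460
Discount per step: exp(-r*dt) = 0.990050
Stock lattice S(k, i) with i counting down-moves:
  k=0: S(0,0) = 114.4400
  k=1: S(1,0) = 175.9238; S(1,1) = 74.4443
  k=2: S(2,0) = 270.4401; S(2,1) = 114.4400; S(2,2) = 48.4267
Terminal payoffs V(N, i) = max(K - S_T, 0):
  V(2,0) = 0.000000; V(2,1) = 0.000000; V(2,2) = 54.053331
Backward induction: V(k, i) = exp(-r*dt) * [p * V(k+1, i) + (1-p) * V(k+1, i+1)].
  V(1,0) = exp(-r*dt) * [p*0.000000 + (1-p)*0.000000] = 0.000000
  V(1,1) = exp(-r*dt) * [p*0.000000 + (1-p)*54.053331] = 31.817097
  V(0,0) = exp(-r*dt) * [p*0.000000 + (1-p)*31.817097] = 18.728312

Answer: Price = V(0,0) = 18.7283


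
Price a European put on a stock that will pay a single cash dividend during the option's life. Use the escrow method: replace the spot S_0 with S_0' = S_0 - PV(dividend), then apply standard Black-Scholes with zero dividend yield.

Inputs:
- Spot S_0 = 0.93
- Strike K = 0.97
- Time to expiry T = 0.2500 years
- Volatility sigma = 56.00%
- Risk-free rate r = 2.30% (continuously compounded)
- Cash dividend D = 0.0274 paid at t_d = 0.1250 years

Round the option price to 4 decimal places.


PV(D) = D * exp(-r * t_d) = 0.0274 * 0.99712913 = 0.02732134
S_0' = S_0 - PV(D) = 0.9300 - 0.02732134 = 0.90267866
d1 = (ln(S_0'/K) + (r + sigma^2/2)*T) / (sigma*sqrt(T)) = -0.09635513
d2 = d1 - sigma*sqrt(T) = -0.37635513
exp(-rT) = 0.99426650
N(-d1) = 0.53838074; N(-d2) = 0.64667355
P = K * exp(-rT) * N(-d2) - S_0' * N(-d1) = 0.9700 * 0.99426650 * 0.64667355 - 0.90267866 * 0.53838074 = 0.1377

Answer: Price = 0.1377


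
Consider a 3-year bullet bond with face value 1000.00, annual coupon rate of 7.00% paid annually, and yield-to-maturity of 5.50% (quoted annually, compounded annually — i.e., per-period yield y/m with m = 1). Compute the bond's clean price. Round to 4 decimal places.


Answer: Price = 1040.4690

Derivation:
Coupon per period c = face * coupon_rate / m = 70.000000
Periods per year m = 1; per-period yield y/m = 0.055000
Number of cashflows N = 3
Cashflows (t years, CF_t, discount factor 1/(1+y/m)^(m*t), PV):
  t = 1.0000: CF_t = 70.000000, DF = 0.947867, PV = 66.350711
  t = 2.0000: CF_t = 70.000000, DF = 0.898452, PV = 62.891669
  t = 3.0000: CF_t = 1070.000000, DF = 0.851614, PV = 911.226621
Price P = sum_t PV_t = 1040.469001


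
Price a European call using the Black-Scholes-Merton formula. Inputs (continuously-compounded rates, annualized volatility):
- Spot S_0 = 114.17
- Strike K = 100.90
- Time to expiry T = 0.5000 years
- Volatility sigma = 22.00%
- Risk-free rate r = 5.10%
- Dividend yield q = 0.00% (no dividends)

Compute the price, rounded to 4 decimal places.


Answer: Price = 17.2940

Derivation:
d1 = (ln(S/K) + (r - q + 0.5*sigma^2) * T) / (sigma * sqrt(T)) = 1.03596696
d2 = d1 - sigma * sqrt(T) = 0.88040347
exp(-rT) = 0.97482238; exp(-qT) = 1.00000000
C = S_0 * exp(-qT) * N(d1) - K * exp(-rT) * N(d2)
N(d1) = 0.84989122; N(d2) = 0.81067961
C = 114.1700 * 1.00000000 * 0.84989122 - 100.9000 * 0.97482238 * 0.81067961 = 17.2940


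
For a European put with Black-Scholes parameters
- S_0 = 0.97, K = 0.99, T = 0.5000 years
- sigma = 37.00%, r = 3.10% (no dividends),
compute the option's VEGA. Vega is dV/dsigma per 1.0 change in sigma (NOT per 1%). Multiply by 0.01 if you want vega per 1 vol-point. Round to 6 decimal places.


d1 = 0.1120520712; d2 = -0.1495774379
phi(d1) = 0.3964456322; exp(-qT) = 1.0000000000; exp(-rT) = 0.9846195068
Vega = S * exp(-qT) * phi(d1) * sqrt(T) = 0.9700 * 1.0000000000 * 0.3964456322 * 0.7071067812 = 0.271920

Answer: Vega = 0.271920


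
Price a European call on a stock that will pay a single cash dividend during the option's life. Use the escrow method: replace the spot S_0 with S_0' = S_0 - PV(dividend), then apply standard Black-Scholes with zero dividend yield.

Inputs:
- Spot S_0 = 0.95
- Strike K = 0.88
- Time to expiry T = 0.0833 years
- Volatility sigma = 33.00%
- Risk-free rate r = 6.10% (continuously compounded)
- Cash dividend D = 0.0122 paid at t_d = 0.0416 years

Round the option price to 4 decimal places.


PV(D) = D * exp(-r * t_d) = 0.0122 * 0.99746562 = 0.01216908
S_0' = S_0 - PV(D) = 0.9500 - 0.01216908 = 0.93783092
d1 = (ln(S_0'/K) + (r + sigma^2/2)*T) / (sigma*sqrt(T)) = 0.76923432
d2 = d1 - sigma*sqrt(T) = 0.67399058
exp(-rT) = 0.99493159
N(d1) = 0.77912289; N(d2) = 0.74984135
C = S_0' * N(d1) - K * exp(-rT) * N(d2) = 0.93783092 * 0.77912289 - 0.8800 * 0.99493159 * 0.74984135 = 0.0742

Answer: Price = 0.0742


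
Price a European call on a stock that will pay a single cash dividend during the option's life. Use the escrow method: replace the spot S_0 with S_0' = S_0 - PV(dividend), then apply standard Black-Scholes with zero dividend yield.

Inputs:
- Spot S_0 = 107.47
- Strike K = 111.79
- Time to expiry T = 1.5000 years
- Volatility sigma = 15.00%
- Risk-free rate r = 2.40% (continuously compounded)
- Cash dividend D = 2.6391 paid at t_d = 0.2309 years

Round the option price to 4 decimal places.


PV(D) = D * exp(-r * t_d) = 2.6391 * 0.99447373 = 2.62451561
S_0' = S_0 - PV(D) = 107.4700 - 2.62451561 = 104.84548439
d1 = (ln(S_0'/K) + (r + sigma^2/2)*T) / (sigma*sqrt(T)) = -0.06128853
d2 = d1 - sigma*sqrt(T) = -0.24500026
exp(-rT) = 0.96464029
N(d1) = 0.47556471; N(d2) = 0.40322811
C = S_0' * N(d1) - K * exp(-rT) * N(d2) = 104.84548439 * 0.47556471 - 111.7900 * 0.96464029 * 0.40322811 = 6.3778

Answer: Price = 6.3778


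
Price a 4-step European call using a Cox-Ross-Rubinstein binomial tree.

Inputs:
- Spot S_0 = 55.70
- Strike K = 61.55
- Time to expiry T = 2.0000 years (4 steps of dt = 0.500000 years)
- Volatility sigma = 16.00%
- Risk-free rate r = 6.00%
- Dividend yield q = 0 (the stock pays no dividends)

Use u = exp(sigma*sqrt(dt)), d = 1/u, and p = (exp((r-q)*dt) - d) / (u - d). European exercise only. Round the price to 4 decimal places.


Answer: Price = V(0,0) = 5.6944

Derivation:
dt = T/N = 0.500000
u = exp(sigma*sqrt(dt)) = 1.119785; d = 1/u = 0.893028
p = (exp((r-q)*dt) - d) / (u - d) = 0.606050
Discount per step: exp(-r*dt) = 0.970446
Stock lattice S(k, i) with i counting down-moves:
  k=0: S(0,0) = 55.7000
  k=1: S(1,0) = 62.3720; S(1,1) = 49.7417
  k=2: S(2,0) = 69.8433; S(2,1) = 55.7000; S(2,2) = 44.4207
  k=3: S(3,0) = 78.2095; S(3,1) = 62.3720; S(3,2) = 49.7417; S(3,3) = 39.6690
  k=4: S(4,0) = 87.5779; S(4,1) = 69.8433; S(4,2) = 55.7000; S(4,3) = 44.4207; S(4,4) = 35.4255
Terminal payoffs V(N, i) = max(S_T - K, 0):
  V(4,0) = 26.027883; V(4,1) = 8.293311; V(4,2) = 0.000000; V(4,3) = 0.000000; V(4,4) = 0.000000
Backward induction: V(k, i) = exp(-r*dt) * [p * V(k+1, i) + (1-p) * V(k+1, i+1)].
  V(3,0) = exp(-r*dt) * [p*26.027883 + (1-p)*8.293311] = 18.478599
  V(3,1) = exp(-r*dt) * [p*8.293311 + (1-p)*0.000000] = 4.877619
  V(3,2) = exp(-r*dt) * [p*0.000000 + (1-p)*0.000000] = 0.000000
  V(3,3) = exp(-r*dt) * [p*0.000000 + (1-p)*0.000000] = 0.000000
  V(2,0) = exp(-r*dt) * [p*18.478599 + (1-p)*4.877619] = 12.732730
  V(2,1) = exp(-r*dt) * [p*4.877619 + (1-p)*0.000000] = 2.868718
  V(2,2) = exp(-r*dt) * [p*0.000000 + (1-p)*0.000000] = 0.000000
  V(1,0) = exp(-r*dt) * [p*12.732730 + (1-p)*2.868718] = 8.585344
  V(1,1) = exp(-r*dt) * [p*2.868718 + (1-p)*0.000000] = 1.687205
  V(0,0) = exp(-r*dt) * [p*8.585344 + (1-p)*1.687205] = 5.694405


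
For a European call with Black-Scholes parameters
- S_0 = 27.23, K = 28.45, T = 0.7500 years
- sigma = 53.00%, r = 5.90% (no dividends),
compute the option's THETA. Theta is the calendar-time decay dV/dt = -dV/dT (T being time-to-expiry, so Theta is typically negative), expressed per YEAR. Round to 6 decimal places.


d1 = 0.2304142747; d2 = -0.2285791893
phi(d1) = 0.3884915335; exp(-qT) = 1.0000000000; exp(-rT) = 0.9567147489
Theta = -S*exp(-qT)*phi(d1)*sigma/(2*sqrt(T)) - r*K*exp(-rT)*N(d2) + q*S*exp(-qT)*N(d1)
N(d1) = 0.5911150650; N(d2) = 0.4095980005; sqrt(T) = 0.8660254038
Term 1 = -27.2300 * 1.0000000000 * 0.3884915335 * 0.5300 / (2 * 0.8660254038) = -3.2370129893
Term 2 = -0.0590 * 28.4500 * 0.9567147489 * 0.4095980005 = -0.6577707837
Term 3 = 0 (no dividend yield, q = 0)
Theta = -3.2370129893 + (-0.6577707837) + (0.0000000000) = -3.894784

Answer: Theta = -3.894784
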